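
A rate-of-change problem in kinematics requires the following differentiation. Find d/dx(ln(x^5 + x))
Chain rule: d/dx[ln(u)]=u'/u where u=x^5 + x
u'=5x^4 + 1

Answer: (5x^4 + 1)/(x^5 + x)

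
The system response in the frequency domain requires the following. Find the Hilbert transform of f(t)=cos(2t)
The Hilbert transform shifts each frequency component by -pi/2.
H{cos(wt)} = sin(wt)
With w = 2: H{cos(2t)} = sin(2t)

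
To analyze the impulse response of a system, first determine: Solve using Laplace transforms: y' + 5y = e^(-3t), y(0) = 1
Take L: sY - 1+5Y = 1/(s+3)
Y(s+5) = 1/(s+3)+1
Y = 1/((s+3)(s+5))+1/(s+5)
Partial fractions: 1/((s+3)(s+5)) = (1/2)/(s+3) - (1/2)/(s+5)
So Y = (1/2)/(s+3)+(1/2)/(s+5)
Inverse Laplace transform (L^(-1){1/(s+3)} = e^(-3t), L^(-1){1/(s+5)} = e^(-5t)):

Answer: y(t) = (1/2)·e^(-3t)+(1/2)·e^(-5t)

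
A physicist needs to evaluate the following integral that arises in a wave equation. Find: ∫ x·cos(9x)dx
By parts: u=x, dv=cos(9x) dx
du=dx, v=sin(9x)/9
=x·sin(9x)/9 + cos(9x)/9² + C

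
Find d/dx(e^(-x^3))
Chain rule: d/dx[e^u] = e^u · u' where u = -x^3
u' = -3x^2

Answer: -3x^2·e^(-x^3)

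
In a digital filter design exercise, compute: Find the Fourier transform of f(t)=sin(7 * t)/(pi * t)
sin(W * t)/(pi * t)=(W/pi) * sinc(W * t/pi) is the impulse response of the ideal low-pass filter with cutoff W (here W=7).
Its Fourier transform is a rectangular function:
F(omega)=1 for |omega| < 7, 0 otherwise

Answer: rect(omega/14) [i.e., 1 for |omega| < 7, 0 otherwise]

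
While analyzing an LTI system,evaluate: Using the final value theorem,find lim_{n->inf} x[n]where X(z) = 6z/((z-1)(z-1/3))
Final value theorem: lim x[n] = lim_{z->1} (z-1)*X(z)
(z-1)*X(z) = 6z/(z-1/3)
As z->1: 6/(1 - 1/3) = 6/(2/3) = 9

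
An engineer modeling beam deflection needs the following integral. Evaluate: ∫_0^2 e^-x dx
Antiderivative: -e^-x
Evaluate: -(e^-2 - 1)

Answer: (e^-2 - 1)/(-1)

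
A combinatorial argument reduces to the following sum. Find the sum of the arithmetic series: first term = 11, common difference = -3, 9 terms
Last term: a_n=11 + (9 - 1)·-3=-13
Sum=n(a_1 + a_n)/2=9(11 + (-13))/2=-9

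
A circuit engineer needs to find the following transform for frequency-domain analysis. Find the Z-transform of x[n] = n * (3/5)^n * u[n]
Using the property Z{n * a^n * u[n]} = az/(z-a)^2
With a = 3/5: X(z) = (3/5)z/(z - 3/5)^2, |z| > 3/5

Answer: (3/5)z/(z - 3/5)^2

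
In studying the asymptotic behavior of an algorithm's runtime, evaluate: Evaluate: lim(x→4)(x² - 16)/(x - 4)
Factor: (x² - 16)=(x-4)(x+4)
Cancel (x-4): lim(x→4) (x+4)=8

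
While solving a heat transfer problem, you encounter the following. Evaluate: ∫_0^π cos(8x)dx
Antiderivative: sin(8x)/8
Evaluate at bounds: [sin(8·π)/8] - [sin(8·0)/8]
=((0) - (0))/8=0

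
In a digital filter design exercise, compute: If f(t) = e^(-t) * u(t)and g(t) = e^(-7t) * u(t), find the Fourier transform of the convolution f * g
By the convolution theorem: F{f * g}=F(omega) * G(omega)
F(omega)=1/(1 + j * omega), G(omega)=1/(7 + j * omega)
F{f * g}=1/((1 + j * omega)(7 + j * omega))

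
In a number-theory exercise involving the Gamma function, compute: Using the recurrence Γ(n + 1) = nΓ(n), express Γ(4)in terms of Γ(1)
Γ(4) = 3Γ(3) = 3·2Γ(2) = ... = 3!·Γ(1) = 6·Γ(1)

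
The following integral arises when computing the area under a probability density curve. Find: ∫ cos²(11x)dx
Using identity cos²(u) = (1 + cos(2u))/2:
∫ (1 + cos(22x))/2 dx = x/2 + sin(22x)/44 + C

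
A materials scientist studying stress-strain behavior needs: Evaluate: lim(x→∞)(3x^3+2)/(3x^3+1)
Divide numerator and denominator by x^3:
lim (3+2/x^3)/(3+1/x^3)=1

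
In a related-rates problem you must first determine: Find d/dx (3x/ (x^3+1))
Quotient rule: (f/g)'=(f'g - fg')/g²
f=3x, f'=3
g=x^3+1, g'=3x^2

Answer: (3·(x^3+1)-9x^3)/(x^3+1)²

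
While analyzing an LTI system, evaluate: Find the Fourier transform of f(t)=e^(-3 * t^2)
The Fourier transform of a Gaussian e^(-a * t^2) is sqrt(pi/a) * e^(-omega^2/(4a)).
With a=3: F(omega)=sqrt(pi/3) * e^(-omega^2/12)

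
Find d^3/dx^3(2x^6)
Apply power rule 3 times:
d^1: 12x^5
d^2: 60x^4
d^3: 240x^3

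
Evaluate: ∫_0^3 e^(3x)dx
Antiderivative: (1/3)e^(3x)
Evaluate: (1/3)(e^9 - 1)

Answer: (e^9 - 1)/3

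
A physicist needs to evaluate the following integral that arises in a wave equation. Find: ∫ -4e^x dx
Since d/dx[e^x] = + e^x, we get -4e^x + C

Answer: -4e^x + C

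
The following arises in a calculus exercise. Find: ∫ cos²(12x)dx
Using identity cos²(u)=(1 + cos(2u))/2:
∫ (1 + cos(24x))/2 dx=x/2 + sin(24x)/48 + C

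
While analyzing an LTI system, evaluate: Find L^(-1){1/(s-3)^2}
L^(-1){1/(s-a)^n}=t^(n-1)·e^(at)/(n-1)!
Here a=3, n=2: t^1·e^(3t)/1

Answer: t·e^(3t)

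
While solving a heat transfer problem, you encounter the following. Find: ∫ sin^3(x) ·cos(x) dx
Let u=sin(x), du=cos(x) dx
∫ u^3 du=u^4/4 + C

Answer: sin^4(x)/4 + C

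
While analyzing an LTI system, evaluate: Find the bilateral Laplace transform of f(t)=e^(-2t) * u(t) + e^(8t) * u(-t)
For e^(-2t) * u(t): L = 1/(s + 2), Re(s) > -2
For e^(8t) * u(-t): L = -1/(s-8), Re(s) < 8
Combined: F(s) = 1/(s + 2) - 1/(s-8), -2 < Re(s) < 8

Answer: 1/(s + 2) - 1/(s-8), ROC: -2 < Re(s) < 8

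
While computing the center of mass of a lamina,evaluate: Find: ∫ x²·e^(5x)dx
Integration by parts twice:
First: u=x², dv=e^(5x) dx => x²e^(5x)/5 - (2/5)∫ xe^(5x) dx
Second (∫ xe^(5x) dx): xe^(5x)/5 - e^(5x)/25
Combining: e^(5x)(x²/5-2x/25+2/125)+C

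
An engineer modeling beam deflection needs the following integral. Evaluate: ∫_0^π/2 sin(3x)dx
Antiderivative: -cos(3x)/3
Evaluate at bounds: [-cos(3·π/2)/3] - [-cos(3·0)/3]
= (-(0)+(1))/3 = 1/3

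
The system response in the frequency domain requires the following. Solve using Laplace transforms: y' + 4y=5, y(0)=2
Take L of both sides: sY(s) - 2 + 4Y(s) = 5/s
Y(s)(s + 4) = 5/s + 2
Y(s) = 5/(s(s + 4)) + 2/(s + 4)
Partial fractions: 5/(s(s + 4)) = (5/4)/s - (5/4)/(s + 4)
So Y(s) = (5/4)/s + (3/4)/(s + 4)
Inverse transform (L^(-1){1/s} = 1, L^(-1){1/(s + 4)} = e^(-4t)):

Answer: y(t) = 5/4 + (3/4)·e^(-4t)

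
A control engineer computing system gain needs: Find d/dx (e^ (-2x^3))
Chain rule: d/dx[e^u]=e^u · u' where u=-2x^3
u'=-6x^2

Answer: -6x^2·e^(-2x^3)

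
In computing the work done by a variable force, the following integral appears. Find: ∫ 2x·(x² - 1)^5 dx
Let u = x² - 1, du = 2x dx
∫ u^5 du = u^6/6+C

Answer: (x² - 1)^6/6+C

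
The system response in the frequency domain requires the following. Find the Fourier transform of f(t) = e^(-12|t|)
Using the standard pair: F{e^(-a|t|)}=2a/(a^2+omega^2)
With a=12: F(omega)=24/(144+omega^2)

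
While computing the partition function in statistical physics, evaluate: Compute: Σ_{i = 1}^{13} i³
Using formula: Σ i^3=[n(n + 1)/2]²=[13·14/2]²=8281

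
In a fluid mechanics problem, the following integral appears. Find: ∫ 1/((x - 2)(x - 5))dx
Partial fractions: 1/((x-2)(x-5))=A/(x-2) + B/(x-5)
A=-1/3, B=1/3
∫ [-1/3· 1/(x-2) + 1/3· 1/(x-5)] dx
=(1/3)[ln|x-5| - ln|x-2|] + C

Answer: (1/3)·ln|(x-5)/(x-2)| + C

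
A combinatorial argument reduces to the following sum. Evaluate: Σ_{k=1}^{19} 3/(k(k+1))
Partial fractions: 3/(k(k + 1)) = 3/k - 3/(k + 1)
Telescoping sum: 3(1 - 1/20) = 3·19/20

Answer: 57/20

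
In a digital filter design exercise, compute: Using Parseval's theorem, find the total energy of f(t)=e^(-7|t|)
Parseval's theorem: E = integral |f(t)|^2 dt = (1/2pi) integral |F(omega)|^2 domega
E = integral_{-inf}^{inf} e^(-14|t|) dt = 2 * integral_0^inf e^(-14t) dt = 2/(2 * 7) = 1/7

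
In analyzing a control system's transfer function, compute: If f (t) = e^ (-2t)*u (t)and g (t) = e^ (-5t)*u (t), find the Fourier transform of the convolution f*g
By the convolution theorem: F{f * g} = F(omega) * G(omega)
F(omega) = 1/(2+j * omega), G(omega) = 1/(5+j * omega)
F{f * g} = 1/((2+j * omega)(5+j * omega))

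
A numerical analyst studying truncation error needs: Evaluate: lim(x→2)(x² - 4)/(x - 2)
Factor: (x² - 4)=(x-2)(x+2)
Cancel (x-2): lim(x→2) (x+2)=4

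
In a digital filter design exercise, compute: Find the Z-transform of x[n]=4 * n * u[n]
Z{n * u[n]} = z/(z-1)^2
By linearity: Z{4 * n * u[n]} = 4z/(z-1)^2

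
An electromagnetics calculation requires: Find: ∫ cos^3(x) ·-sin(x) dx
Let u = cos(x), du = -sin(x) dx
∫ u^3 du = u^4/4 + C

Answer: cos^4(x)/4 + C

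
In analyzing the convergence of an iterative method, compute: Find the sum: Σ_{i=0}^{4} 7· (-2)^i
Geometric series: S=a(1 - r^n)/(1 - r)
a=7, r=-2, n=5
S=7(1 + 32)/3=77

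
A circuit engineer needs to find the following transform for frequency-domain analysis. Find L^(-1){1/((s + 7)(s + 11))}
Partial fractions: 1/((s + 7)(s + 11)) = A/(s + 7) + B/(s + 11)
Cover-up: A = 1/(s + 11)|_{s = -7} = 1/4; B = 1/(s + 7)|_{s = -11} = -1/4
L^(-1) = (1/4)e^(-7t) - (1/4)e^(-11t)

Answer: (1/4)(e^(-7t) - e^(-11t))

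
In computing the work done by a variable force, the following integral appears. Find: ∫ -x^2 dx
Using power rule: ∫ -x^2 dx = -1/3 x^3+C = (-1/3)x^3+C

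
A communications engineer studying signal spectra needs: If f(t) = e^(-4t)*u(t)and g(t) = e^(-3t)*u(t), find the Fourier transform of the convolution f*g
By the convolution theorem: F{f * g} = F(omega) * G(omega)
F(omega) = 1/(4 + j * omega), G(omega) = 1/(3 + j * omega)
F{f * g} = 1/((4 + j * omega)(3 + j * omega))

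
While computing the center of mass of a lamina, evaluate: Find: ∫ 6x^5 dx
Using power rule: ∫ 6x^5 dx=6/6 x^6+C=x^6+C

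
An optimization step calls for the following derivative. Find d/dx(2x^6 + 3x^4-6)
Power rule: d/dx(ax^n)=n·a·x^(n-1)
Term by term: 12·x^5+12·x^3

Answer: 12x^5+12x^3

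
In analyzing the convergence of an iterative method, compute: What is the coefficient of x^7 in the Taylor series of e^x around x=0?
Taylor series of e^x = Σ x^n/n!
Coefficient of x^7 = 1/7! = 1/5040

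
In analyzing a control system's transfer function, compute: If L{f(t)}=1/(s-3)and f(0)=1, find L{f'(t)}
L{f'(t)}=s·F(s) - f(0)=s/(s-3)-1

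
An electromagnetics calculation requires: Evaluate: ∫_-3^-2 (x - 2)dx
Step 1: Find antiderivative F(x)=(1/2)x^2-2x
Step 2: F(-2) - F(-3)=6 - (21/2)=-9/2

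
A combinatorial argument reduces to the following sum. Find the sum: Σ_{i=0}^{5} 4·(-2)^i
Geometric series: S = a(1 - r^n)/(1 - r)
a = 4, r = -2, n = 6
S = 4(1 - 64)/3 = -84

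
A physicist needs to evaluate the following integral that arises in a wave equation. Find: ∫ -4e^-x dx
Since d/dx[e^-x] = - e^-x, we get 4e^-x + C

Answer: 4e^-x + C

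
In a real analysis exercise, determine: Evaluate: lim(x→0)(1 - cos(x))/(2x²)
Using 1-cos(u) ≈ u²/2 for small u:
(1-cos(x)) ≈ (x)²/2 = 1x²/2
So limit = 1/(2·2) = 1/4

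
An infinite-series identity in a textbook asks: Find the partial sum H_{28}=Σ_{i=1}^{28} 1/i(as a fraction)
H_28=1 + 1/2 + 1/3 + ... + 1/28
=315404588903/80313433200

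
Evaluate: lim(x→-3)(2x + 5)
Polynomial is continuous, so substitute x=-3:
2·(-3)+5=-1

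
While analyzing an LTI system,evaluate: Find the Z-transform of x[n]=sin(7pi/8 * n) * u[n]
Z{sin(w0*n)*u[n]} = z*sin(w0)/(z^2-2z*cos(w0)+1)
With w0 = 7pi/8: X(z) = z*sin(7pi/8)/(z^2-2z*cos(7pi/8)+1)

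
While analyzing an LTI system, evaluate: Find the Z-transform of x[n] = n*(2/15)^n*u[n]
Using the property Z{n * a^n * u[n]}=az/(z-a)^2
With a=2/15: X(z)=(2/15)z/(z - 2/15)^2, |z| > 2/15

Answer: (2/15)z/(z - 2/15)^2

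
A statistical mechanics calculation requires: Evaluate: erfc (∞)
erfc(x)=1 - erf(x); erfc(∞)=1 - erf(∞)=1 - 1=0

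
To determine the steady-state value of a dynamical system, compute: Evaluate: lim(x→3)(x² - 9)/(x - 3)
Factor: (x² - 9) = (x-3)(x + 3)
Cancel (x-3): lim(x→3) (x + 3) = 6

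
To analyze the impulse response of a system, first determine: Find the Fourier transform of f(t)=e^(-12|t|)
Using the standard pair: F{e^(-a|t|)} = 2a/(a^2 + omega^2)
With a = 12: F(omega) = 24/(144 + omega^2)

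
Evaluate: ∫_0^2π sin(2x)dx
Antiderivative: -cos(2x)/2
Evaluate at bounds: [-cos(2·2π)/2] - [-cos(2·0)/2]
=(-(1)+(1))/2=0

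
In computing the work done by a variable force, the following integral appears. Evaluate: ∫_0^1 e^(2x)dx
Antiderivative: (1/2)e^(2x)
Evaluate: (1/2)(e^2-1)

Answer: (e^2-1)/2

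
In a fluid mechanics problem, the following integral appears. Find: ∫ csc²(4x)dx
Since d/dx[-cot(4x)]=4csc²(4x), integral=-cot(4x)/4+C

Answer: (-1/4)cot(4x)+C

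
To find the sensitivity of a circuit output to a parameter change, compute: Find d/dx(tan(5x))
Chain rule: d/dx[tan(u)]=sec²(u)·u' where u=5x
u'=5

Answer: 5·sec²(5x)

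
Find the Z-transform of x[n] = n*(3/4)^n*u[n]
Using the property Z{n * a^n * u[n]} = az/(z-a)^2
With a = 3/4: X(z) = (3/4)z/(z - 3/4)^2, |z| > 3/4

Answer: (3/4)z/(z - 3/4)^2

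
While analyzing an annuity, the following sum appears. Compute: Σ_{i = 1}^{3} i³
Using formula: Σ i^3 = [n(n + 1)/2]² = [3·4/2]² = 36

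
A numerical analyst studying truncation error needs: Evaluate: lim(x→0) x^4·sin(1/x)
Squeeze theorem: -|x^4| ≤ x^4·sin(1/x) ≤ |x^4|
Since x^4 → 0 as x → 0, by squeeze theorem the limit is 0

Answer: 0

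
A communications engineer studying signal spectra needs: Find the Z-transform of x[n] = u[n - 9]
Using the time-shift property: Z{u[n-9]}=z^(-9) * z/(z-1)
=z^(-8)/(z-1)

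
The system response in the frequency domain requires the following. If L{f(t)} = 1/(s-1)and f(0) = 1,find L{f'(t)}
L{f'(t)}=s·F(s) - f(0)=s/(s-1) - 1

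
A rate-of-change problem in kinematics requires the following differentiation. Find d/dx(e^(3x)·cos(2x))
Product rule: (fg)'=f'g + fg'
f=e^(3x), f'=3·e^(3x)
g=cos(2x), g'=-2·sin(2x)

Answer: 3·e^(3x)·cos(2x) - 2·e^(3x)·sin(2x)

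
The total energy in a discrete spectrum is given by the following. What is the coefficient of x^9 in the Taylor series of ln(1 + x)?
ln(1 + x) = Σ (-1)^(n + 1) x^n/n
Coefficient of x^9 = (-1)^10/9 = 1/9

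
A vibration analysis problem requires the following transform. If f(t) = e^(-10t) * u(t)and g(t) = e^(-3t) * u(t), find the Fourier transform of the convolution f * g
By the convolution theorem: F{f * g} = F(omega) * G(omega)
F(omega) = 1/(10 + j * omega), G(omega) = 1/(3 + j * omega)
F{f * g} = 1/((10 + j * omega)(3 + j * omega))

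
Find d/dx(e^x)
Chain rule: d/dx[e^u] = e^u · u' where u = x
u' = 1

Answer: 1·e^x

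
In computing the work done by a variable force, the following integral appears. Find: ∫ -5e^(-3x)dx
Since d/dx[e^(-3x)] = -3e^(-3x), we get 5/3 e^(-3x) + C

Answer: (5/3)e^(-3x) + C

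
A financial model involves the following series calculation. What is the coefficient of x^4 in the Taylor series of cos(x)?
cos(x)=Σ (-1)^k x^(2k)/(2k)!
For x^4: (-1)^2/4!=1/24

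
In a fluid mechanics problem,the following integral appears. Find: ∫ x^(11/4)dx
Power rule: ∫ x^(11/4) dx = x^(15/4)/(15/4)+C

Answer: (4/15)·x^(15/4)+C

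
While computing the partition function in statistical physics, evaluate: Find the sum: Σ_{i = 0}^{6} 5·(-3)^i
Geometric series: S=a(1 - r^n)/(1 - r)
a=5, r=-3, n=7
S=5(1+2187)/4=2735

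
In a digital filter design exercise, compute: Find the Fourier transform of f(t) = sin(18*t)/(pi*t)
sin(W*t)/(pi*t)=(W/pi)*sinc(W*t/pi) is the impulse response of the ideal low-pass filter with cutoff W (here W=18).
Its Fourier transform is a rectangular function:
F(omega)=1 for |omega| < 18, 0 otherwise

Answer: rect(omega/36) [i.e., 1 for |omega| < 18, 0 otherwise]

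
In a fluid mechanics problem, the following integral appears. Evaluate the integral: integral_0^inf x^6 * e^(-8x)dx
This is a Gamma integral. Substitute u = 8x (du = 8 dx):
integral_0^inf x^6*e^(-8x) dx = (1/8^7) integral_0^inf u^6*e^(-u) du
= Gamma(7)/8^7 = 6!/8^7 = 720/2097152

Answer: 45/131072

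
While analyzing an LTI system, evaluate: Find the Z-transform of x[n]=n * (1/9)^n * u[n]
Using the property Z{n*a^n*u[n]}=az/(z-a)^2
With a=1/9: X(z)=(1/9)z/(z - 1/9)^2, |z| > 1/9

Answer: (1/9)z/(z - 1/9)^2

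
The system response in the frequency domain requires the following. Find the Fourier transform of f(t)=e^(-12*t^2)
The Fourier transform of a Gaussian e^(-a * t^2) is sqrt(pi/a) * e^(-omega^2/(4a)).
With a = 12: F(omega) = sqrt(pi/12) * e^(-omega^2/48)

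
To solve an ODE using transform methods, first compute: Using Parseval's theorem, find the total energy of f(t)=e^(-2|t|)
Parseval's theorem: E = integral |f(t)|^2 dt = (1/2pi) integral |F(omega)|^2 domega
E = integral_{-inf}^{inf} e^(-4|t|) dt = 2 * integral_0^inf e^(-4t) dt = 2/(2 * 2) = 1/2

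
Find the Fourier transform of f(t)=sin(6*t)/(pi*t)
sin(W * t)/(pi * t)=(W/pi) * sinc(W * t/pi) is the impulse response of the ideal low-pass filter with cutoff W (here W=6).
Its Fourier transform is a rectangular function:
F(omega)=1 for |omega| < 6, 0 otherwise

Answer: rect(omega/12) [i.e., 1 for |omega| < 6, 0 otherwise]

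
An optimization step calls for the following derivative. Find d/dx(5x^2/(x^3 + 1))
Quotient rule: (f/g)'=(f'g - fg')/g²
f=5x^2, f'=10x
g=x^3 + 1, g'=3x^2

Answer: (10x·(x^3 + 1) - 15x^4)/(x^3 + 1)²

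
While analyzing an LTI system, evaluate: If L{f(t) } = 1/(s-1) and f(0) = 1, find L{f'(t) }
L{f'(t)} = s·F(s) - f(0) = s/(s-1) - 1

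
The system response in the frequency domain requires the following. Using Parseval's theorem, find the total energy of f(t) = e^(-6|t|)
Parseval's theorem: E = integral |f(t)|^2 dt = (1/2pi) integral |F(omega)|^2 domega
E = integral_{-inf}^{inf} e^(-12|t|) dt = 2 * integral_0^inf e^(-12t) dt = 2/(2 * 6) = 1/6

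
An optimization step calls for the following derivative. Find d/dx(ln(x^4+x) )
Chain rule: d/dx[ln(u)] = u'/u where u = x^4 + x
u' = 4x^3 + 1

Answer: (4x^3 + 1)/(x^4 + x)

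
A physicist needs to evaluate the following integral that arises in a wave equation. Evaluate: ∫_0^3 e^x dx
Antiderivative: e^x
Evaluate: (e^3-1)

Answer: e^3-1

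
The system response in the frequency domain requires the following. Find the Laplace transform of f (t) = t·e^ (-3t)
L{t·e^(at)} = 1/(s-a)²
L{t·e^(-3t)} = 1/(s+3)²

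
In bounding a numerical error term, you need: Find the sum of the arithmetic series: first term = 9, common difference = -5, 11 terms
Last term: a_n=9 + (11 - 1)·-5=-41
Sum=n(a_1 + a_n)/2=11(9 + (-41))/2=-176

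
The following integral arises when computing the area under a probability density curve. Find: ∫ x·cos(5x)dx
By parts: u=x, dv=cos(5x) dx
du=dx, v=sin(5x)/5
=x·sin(5x)/5+cos(5x)/5²+C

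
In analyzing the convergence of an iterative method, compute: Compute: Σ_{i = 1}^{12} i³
Using formula: Σ i^3 = [n(n+1)/2]² = [12·13/2]² = 6084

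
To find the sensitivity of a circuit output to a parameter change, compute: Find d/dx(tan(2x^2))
Chain rule: d/dx[tan(u)] = sec²(u)·u' where u = 2x^2
u' = 4x

Answer: 4x·sec²(2x^2)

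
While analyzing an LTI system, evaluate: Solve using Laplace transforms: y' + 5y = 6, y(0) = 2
Take L of both sides: sY(s)-2+5Y(s)=6/s
Y(s)(s+5)=6/s+2
Y(s)=6/(s(s+5))+2/(s+5)
Partial fractions: 6/(s(s+5))=(6/5)/s - (6/5)/(s+5)
So Y(s)=(6/5)/s+(4/5)/(s+5)
Inverse transform (L^(-1){1/s}=1, L^(-1){1/(s+5)}=e^(-5t)):

Answer: y(t)=6/5+(4/5)·e^(-5t)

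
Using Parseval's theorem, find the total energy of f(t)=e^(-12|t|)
Parseval's theorem: E=integral |f(t)|^2 dt=(1/2pi) integral |F(omega)|^2 domega
E=integral_{-inf}^{inf} e^(-24|t|) dt=2*integral_0^inf e^(-24t) dt=2/(2*12)=1/12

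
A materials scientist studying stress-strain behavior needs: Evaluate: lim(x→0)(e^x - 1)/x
L'Hôpital (0/0): lim e^x/1=1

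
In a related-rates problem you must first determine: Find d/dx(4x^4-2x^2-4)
Power rule: d/dx(ax^n) = n·a·x^(n-1)
Term by term: 16·x^3 - 4·x

Answer: 16x^3 - 4x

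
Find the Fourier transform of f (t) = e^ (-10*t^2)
The Fourier transform of a Gaussian e^(-a*t^2) is sqrt(pi/a)*e^(-omega^2/(4a)).
With a=10: F(omega)=sqrt(pi/10)*e^(-omega^2/40)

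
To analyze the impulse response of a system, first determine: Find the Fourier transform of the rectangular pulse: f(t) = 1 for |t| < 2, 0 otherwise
F(omega) = integral from -2 to 2 of e^(-j*omega*t) dt
= 2*sin(2*omega)/omega = 4*sinc(2*omega/pi)

Answer: 2*sin(2*omega)/omega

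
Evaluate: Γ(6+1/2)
Γ(n + 1/2)=(2n)!√π/(4^n·n!)
=479001600√π/(4096·720)=(10395/64)·√π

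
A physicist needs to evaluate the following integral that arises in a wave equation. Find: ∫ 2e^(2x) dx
Since d/dx[e^(2x)]=2e^(2x), we get 1 e^(2x) + C

Answer: e^(2x) + C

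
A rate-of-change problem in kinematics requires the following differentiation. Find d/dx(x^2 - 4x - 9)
Power rule: d/dx(ax^n)=n·a·x^(n-1)
Term by term: 2·x - 4

Answer: 2x - 4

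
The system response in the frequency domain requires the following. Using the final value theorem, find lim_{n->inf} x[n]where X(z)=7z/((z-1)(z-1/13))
Final value theorem: lim x[n] = lim_{z->1} (z-1) * X(z)
(z-1) * X(z) = 7z/(z-1/13)
As z->1: 7/(1-1/13) = 7/(12/13) = 91/12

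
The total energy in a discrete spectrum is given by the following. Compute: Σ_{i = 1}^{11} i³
Using formula: Σ i^3 = [n(n + 1)/2]² = [11·12/2]² = 4356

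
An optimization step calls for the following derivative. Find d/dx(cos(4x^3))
Chain rule: d/dx[cos(u)] = -sin(u)·u' where u = 4x^3
u' = 12x^2

Answer: -12x^2·sin(4x^3)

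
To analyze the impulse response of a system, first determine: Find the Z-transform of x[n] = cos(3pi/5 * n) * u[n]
Z{cos(w0*n)*u[n]} = z(z - cos(w0))/(z^2-2z*cos(w0)+1)
With w0 = 3pi/5: X(z) = z(z - cos(3pi/5))/(z^2-2z*cos(3pi/5)+1)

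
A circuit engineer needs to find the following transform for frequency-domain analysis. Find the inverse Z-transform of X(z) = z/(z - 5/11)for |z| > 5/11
Standard pair: z/(z-a) <-> a^n * u[n] for causal signals
With a = 5/11: x[n] = (5/11)^n * u[n]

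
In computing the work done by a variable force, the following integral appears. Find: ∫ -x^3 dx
Using power rule: ∫ -x^3 dx=-1/4 x^4+C=(-1/4)x^4+C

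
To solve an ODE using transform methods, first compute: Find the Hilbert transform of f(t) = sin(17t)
The Hilbert transform shifts each frequency component by -pi/2.
H{sin(wt)} = -cos(wt)
With w = 17: H{sin(17t)} = -cos(17t)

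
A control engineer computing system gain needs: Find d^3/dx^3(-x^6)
Apply power rule 3 times:
d^1: -6x^5
d^2: -30x^4
d^3: -120x^3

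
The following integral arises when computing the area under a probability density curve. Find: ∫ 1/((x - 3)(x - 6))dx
Partial fractions: 1/((x-3)(x-6))=A/(x-3)+B/(x-6)
A=-1/3, B=1/3
∫ [-1/3· 1/(x-3)+1/3· 1/(x-6)] dx
=(1/3)[ln|x-6| - ln|x-3|]+C

Answer: (1/3)·ln|(x-6)/(x-3)|+C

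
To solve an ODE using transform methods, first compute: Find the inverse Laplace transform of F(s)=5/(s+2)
L^(-1){5/(s-a)}=c·e^(at)
Here a=-2, c=5

Answer: 5e^(-2t)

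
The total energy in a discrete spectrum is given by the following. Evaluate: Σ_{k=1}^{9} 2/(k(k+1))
Partial fractions: 2/(k(k+1)) = 2/k - 2/(k+1)
Telescoping sum: 2(1-1/10) = 2·9/10

Answer: 9/5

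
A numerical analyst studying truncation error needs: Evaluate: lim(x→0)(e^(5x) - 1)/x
L'Hôpital (0/0): lim 5e^(5x)/1=5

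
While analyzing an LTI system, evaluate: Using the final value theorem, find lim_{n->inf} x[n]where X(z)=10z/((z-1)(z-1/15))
Final value theorem: lim x[n]=lim_{z->1} (z-1) * X(z)
(z-1) * X(z)=10z/(z-1/15)
As z->1: 10/(1-1/15)=10/(14/15)=75/7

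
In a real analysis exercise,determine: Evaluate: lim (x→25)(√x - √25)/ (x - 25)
Multiply by conjugate (√x+√25)/(√x+√25):
=(x - 25)/((x - 25)(√x+√25))=1/(√x+√25)
As x → 25: 1/(2√25)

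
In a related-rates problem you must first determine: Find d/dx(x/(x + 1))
Quotient rule: (f/g)' = (f'g - fg')/g²
f = x, f' = 1
g = x+1, g' = 1

Answer: (1·(x+1) - x)/(x+1)²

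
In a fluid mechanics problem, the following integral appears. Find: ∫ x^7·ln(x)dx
By parts: u = ln(x), dv = x^7 dx
du = 1/x dx, v = x^8/8
= x^8·ln(x)/8 - ∫ x^7/8 dx
= x^8·ln(x)/8 - x^8/64+C

Answer: x^8(ln(x)/8-1/64)+C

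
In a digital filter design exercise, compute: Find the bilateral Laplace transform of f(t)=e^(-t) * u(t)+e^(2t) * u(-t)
For e^(-t) * u(t): L = 1/(s+1), Re(s) > -1
For e^(2t) * u(-t): L = -1/(s-2), Re(s) < 2
Combined: F(s) = 1/(s+1)-1/(s-2), -1 < Re(s) < 2

Answer: 1/(s+1)-1/(s-2), ROC: -1 < Re(s) < 2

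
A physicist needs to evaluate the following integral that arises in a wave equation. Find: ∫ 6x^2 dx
Using power rule: ∫ 6x^2 dx = 6/3 x^3+C = 2x^3+C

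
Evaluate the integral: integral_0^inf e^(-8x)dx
integral_0^inf e^(-8x) dx=[-1/8*e^(-8x)]_0^inf
=0 - (-1/8)=1/8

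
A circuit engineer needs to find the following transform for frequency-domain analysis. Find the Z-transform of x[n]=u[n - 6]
Using the time-shift property: Z{u[n-6]} = z^(-6)*z/(z-1)
= z^(-5)/(z-1)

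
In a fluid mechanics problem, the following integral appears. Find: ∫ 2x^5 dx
Using power rule: ∫ 2x^5 dx=2/6 x^6+C=(1/3)x^6+C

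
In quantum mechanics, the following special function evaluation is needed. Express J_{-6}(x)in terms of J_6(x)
For integer n: J_{-n}(x) = (-1)^n J_n(x)
With n = 6: J_{-6}(x) = (-1)^6 J_6(x) = J_6(x)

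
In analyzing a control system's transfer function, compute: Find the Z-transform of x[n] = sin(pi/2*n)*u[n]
Z{sin(w0*n)*u[n]}=z*sin(w0)/(z^2-2z*cos(w0)+1)
With w0=pi/2: X(z)=z*sin(pi/2)/(z^2-2z*cos(pi/2)+1)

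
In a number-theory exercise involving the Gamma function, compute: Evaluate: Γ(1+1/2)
Γ(n + 1/2)=(2n)!√π/(4^n·n!)
=2√π/(4·1)=(1/2)·√π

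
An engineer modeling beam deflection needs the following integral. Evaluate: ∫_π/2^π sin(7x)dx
Antiderivative: -cos(7x)/7
Evaluate at bounds: [-cos(7·π)/7] - [-cos(7·π/2)/7]
= (-(-1) + (0))/7 = 1/7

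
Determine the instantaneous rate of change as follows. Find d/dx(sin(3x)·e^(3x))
Product rule: (fg)' = f'g + fg'
f = sin(3x), f' = 3·cos(3x)
g = e^(3x), g' = 3·e^(3x)

Answer: 3·cos(3x)·e^(3x) + 3·sin(3x)·e^(3x)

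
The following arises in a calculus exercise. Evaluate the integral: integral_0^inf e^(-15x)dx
integral_0^inf e^(-15x) dx=[-1/15 * e^(-15x)]_0^inf
=0 - (-1/15)=1/15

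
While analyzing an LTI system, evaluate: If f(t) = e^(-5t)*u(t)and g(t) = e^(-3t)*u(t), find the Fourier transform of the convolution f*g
By the convolution theorem: F{f * g} = F(omega) * G(omega)
F(omega) = 1/(5+j * omega), G(omega) = 1/(3+j * omega)
F{f * g} = 1/((5+j * omega)(3+j * omega))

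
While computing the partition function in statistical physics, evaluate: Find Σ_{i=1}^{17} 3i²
=3·n(n + 1)(2n + 1)/6=3·17·18·35/6=5355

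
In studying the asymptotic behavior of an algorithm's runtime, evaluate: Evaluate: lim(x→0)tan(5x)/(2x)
tan(u) ≈ u for small u:
tan(5x)/(2x) ≈ 5x/(2x)=5/2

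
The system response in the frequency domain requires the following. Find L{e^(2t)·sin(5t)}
First shifting: L{e^(at)f(t)} = F(s-a)
L{sin(5t)} = 5/(s² + 25)
Shift: 5/((s-2)² + 25)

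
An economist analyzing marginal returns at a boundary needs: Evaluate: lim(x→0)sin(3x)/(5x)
L'Hôpital (0/0): lim 3cos(3x)/5 = 3/5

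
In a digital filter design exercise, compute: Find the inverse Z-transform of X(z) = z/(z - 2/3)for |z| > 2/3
Standard pair: z/(z-a) <-> a^n * u[n] for causal signals
With a = 2/3: x[n] = (2/3)^n * u[n]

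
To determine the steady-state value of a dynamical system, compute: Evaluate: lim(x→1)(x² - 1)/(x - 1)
Factor: (x² - 1)=(x-1)(x + 1)
Cancel (x-1): lim(x→1) (x + 1)=2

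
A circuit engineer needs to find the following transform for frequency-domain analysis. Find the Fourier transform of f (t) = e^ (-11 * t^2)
The Fourier transform of a Gaussian e^(-a*t^2) is sqrt(pi/a)*e^(-omega^2/(4a)).
With a = 11: F(omega) = sqrt(pi/11)*e^(-omega^2/44)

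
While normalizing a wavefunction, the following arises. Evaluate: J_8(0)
J_n(0) = 0 for all n > 0 (Bessel function of first kind)
J_8(0) = 0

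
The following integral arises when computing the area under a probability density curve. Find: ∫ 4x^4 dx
Using power rule: ∫ 4x^4 dx = 4/5 x^5+C = (4/5)x^5+C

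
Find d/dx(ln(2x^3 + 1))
Chain rule: d/dx[ln(u)] = u'/u where u = 2x^3+1
u' = 6x^2

Answer: (6x^2)/(2x^3+1)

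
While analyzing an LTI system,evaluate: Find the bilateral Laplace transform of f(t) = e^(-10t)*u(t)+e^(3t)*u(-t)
For e^(-10t) * u(t): L = 1/(s + 10), Re(s) > -10
For e^(3t) * u(-t): L = -1/(s-3), Re(s) < 3
Combined: F(s) = 1/(s + 10) - 1/(s-3), -10 < Re(s) < 3

Answer: 1/(s + 10) - 1/(s-3), ROC: -10 < Re(s) < 3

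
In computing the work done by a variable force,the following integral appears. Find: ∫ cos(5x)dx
Using substitution u=5x: ∫ cos(u) du/5=sin(u)/5 + C

Answer: (1/5)sin(5x) + C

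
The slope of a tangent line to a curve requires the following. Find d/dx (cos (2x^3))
Chain rule: d/dx[cos(u)]=-sin(u)·u' where u=2x^3
u'=6x^2

Answer: -6x^2·sin(2x^3)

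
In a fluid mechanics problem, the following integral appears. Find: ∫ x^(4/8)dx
Power rule: ∫ x^(1/2) dx = x^(3/2)/(3/2) + C

Answer: (2/3)·x^(3/2) + C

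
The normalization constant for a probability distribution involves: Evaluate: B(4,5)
B(x,y)=Γ(x)Γ(y)/Γ(x+y)=(x-1)!(y-1)!/(x+y-1)!
B(4,5)=3!·4!/8!=1/280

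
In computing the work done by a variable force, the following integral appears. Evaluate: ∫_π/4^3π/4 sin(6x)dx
Antiderivative: -cos(6x)/6
Evaluate at bounds: [-cos(6·3π/4)/6] - [-cos(6·π/4)/6]
=(-(0)+(0))/6=0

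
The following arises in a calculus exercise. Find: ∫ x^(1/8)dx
Power rule: ∫ x^(1/8) dx=x^(9/8)/(9/8)+C

Answer: (8/9)·x^(9/8)+C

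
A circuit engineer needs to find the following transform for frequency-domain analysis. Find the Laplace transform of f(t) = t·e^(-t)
L{t·e^(at)}=1/(s-a)²
L{t·e^(-t)}=1/(s + 1)²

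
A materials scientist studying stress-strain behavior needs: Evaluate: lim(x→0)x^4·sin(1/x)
Squeeze theorem: -|x^4| ≤ x^4·sin(1/x) ≤ |x^4|
Since x^4 → 0 as x → 0, by squeeze theorem the limit is 0

Answer: 0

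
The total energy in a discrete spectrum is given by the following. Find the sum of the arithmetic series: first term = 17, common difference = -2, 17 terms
Last term: a_n=17+(17-1)·-2=-15
Sum=n(a_1+a_n)/2=17(17+(-15))/2=17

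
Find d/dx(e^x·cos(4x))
Product rule: (fg)' = f'g+fg'
f = e^x, f' = e^x
g = cos(4x), g' = -4·sin(4x)

Answer: e^x·cos(4x)-4·e^x·sin(4x)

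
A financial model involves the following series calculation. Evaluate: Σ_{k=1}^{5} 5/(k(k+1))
Partial fractions: 5/(k(k + 1)) = 5/k - 5/(k + 1)
Telescoping sum: 5(1 - 1/6) = 5·5/6

Answer: 25/6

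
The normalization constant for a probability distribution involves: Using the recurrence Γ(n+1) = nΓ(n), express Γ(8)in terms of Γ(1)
Γ(8)=7Γ(7)=7·6Γ(6)=...=7!·Γ(1)=5040·Γ(1)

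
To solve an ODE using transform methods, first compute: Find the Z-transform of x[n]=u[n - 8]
Using the time-shift property: Z{u[n-8]} = z^(-8) * z/(z-1)
= z^(-7)/(z-1)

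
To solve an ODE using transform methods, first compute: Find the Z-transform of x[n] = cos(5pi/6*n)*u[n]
Z{cos(w0 * n) * u[n]}=z(z - cos(w0))/(z^2 - 2z * cos(w0) + 1)
With w0=5pi/6: X(z)=z(z - cos(5pi/6))/(z^2 - 2z * cos(5pi/6) + 1)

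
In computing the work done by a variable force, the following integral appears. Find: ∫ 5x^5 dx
Using power rule: ∫ 5x^5 dx = 5/6 x^6 + C = (5/6)x^6 + C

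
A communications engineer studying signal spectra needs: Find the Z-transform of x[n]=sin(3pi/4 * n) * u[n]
Z{sin(w0 * n) * u[n]}=z * sin(w0)/(z^2 - 2z * cos(w0) + 1)
With w0=3pi/4: X(z)=z * sin(3pi/4)/(z^2 - 2z * cos(3pi/4) + 1)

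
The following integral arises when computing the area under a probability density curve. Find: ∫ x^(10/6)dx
Power rule: ∫ x^(5/3) dx=x^(8/3)/(8/3) + C

Answer: (3/8)·x^(8/3) + C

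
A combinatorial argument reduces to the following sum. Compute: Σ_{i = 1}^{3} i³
Using formula: Σ i^3 = [n(n + 1)/2]² = [3·4/2]² = 36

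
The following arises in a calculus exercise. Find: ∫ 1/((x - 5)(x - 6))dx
Partial fractions: 1/((x-5)(x-6)) = A/(x-5)+B/(x-6)
A = -1, B = 1
∫ [-1· 1/(x-5)+1· 1/(x-6)] dx
= (1)[ln|x-6| - ln|x-5|]+C

Answer: ln|(x-6)/(x-5)|+C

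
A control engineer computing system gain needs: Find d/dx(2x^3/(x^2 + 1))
Quotient rule: (f/g)' = (f'g - fg')/g²
f = 2x^3, f' = 6x^2
g = x^2+1, g' = 2x

Answer: (6x^2·(x^2+1)-4x^4)/(x^2+1)²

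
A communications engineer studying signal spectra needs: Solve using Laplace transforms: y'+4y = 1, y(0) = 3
Take L of both sides: sY(s) - 3 + 4Y(s)=1/s
Y(s)(s + 4)=1/s + 3
Y(s)=1/(s(s + 4)) + 3/(s + 4)
Partial fractions: 1/(s(s + 4))=(1/4)/s - (1/4)/(s + 4)
So Y(s)=(1/4)/s + (11/4)/(s + 4)
Inverse transform (L^(-1){1/s}=1, L^(-1){1/(s + 4)}=e^(-4t)):

Answer: y(t)=1/4 + (11/4)·e^(-4t)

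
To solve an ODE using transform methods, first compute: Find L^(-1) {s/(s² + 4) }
L^(-1){s/(s²+w²)} = cos(wt)
Here w = 2

Answer: cos(2t)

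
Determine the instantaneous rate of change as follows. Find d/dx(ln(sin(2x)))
Chain rule: d/dx[ln(u)]=u'/u where u=sin(2x)
u'=2cos(2x)

Answer: (2cos(2x))/(sin(2x))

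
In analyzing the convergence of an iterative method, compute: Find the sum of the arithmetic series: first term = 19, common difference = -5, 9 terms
Last term: a_n = 19 + (9 - 1)·-5 = -21
Sum = n(a_1 + a_n)/2 = 9(19 + (-21))/2 = -9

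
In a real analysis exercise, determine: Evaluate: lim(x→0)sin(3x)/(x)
L'Hôpital (0/0): lim 3cos(3x)/1 = 3/1

Answer: 3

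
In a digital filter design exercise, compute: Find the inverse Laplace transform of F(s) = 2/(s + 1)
L^(-1){2/(s-a)}=c·e^(at)
Here a=-1, c=2

Answer: 2e^(-t)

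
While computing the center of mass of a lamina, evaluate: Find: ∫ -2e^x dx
Since d/dx[e^x]=+e^x, we get -2e^x+C

Answer: -2e^x+C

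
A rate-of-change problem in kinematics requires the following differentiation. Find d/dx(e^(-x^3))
Chain rule: d/dx[e^u]=e^u · u' where u=-x^3
u'=-3x^2

Answer: -3x^2·e^(-x^3)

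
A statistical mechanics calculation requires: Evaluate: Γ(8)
Γ(n) = (n-1)! for positive integers
Γ(8) = 7! = 5040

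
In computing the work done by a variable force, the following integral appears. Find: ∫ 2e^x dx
Since d/dx[e^x] = +e^x, we get 2e^x+C

Answer: 2e^x+C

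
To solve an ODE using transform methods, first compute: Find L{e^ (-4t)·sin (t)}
First shifting: L{e^(at)f(t)} = F(s-a)
L{sin(t)} = 1/(s²+1)
Shift: 1/((s+4)²+1)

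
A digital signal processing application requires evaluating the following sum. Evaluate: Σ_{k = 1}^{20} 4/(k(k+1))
Partial fractions: 4/(k(k + 1)) = 4/k - 4/(k + 1)
Telescoping sum: 4(1 - 1/21) = 4·20/21

Answer: 80/21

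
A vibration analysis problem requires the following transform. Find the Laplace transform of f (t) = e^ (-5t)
L{e^(at)}=1/(s-a)
L{e^(-5t)}=1/(s + 5)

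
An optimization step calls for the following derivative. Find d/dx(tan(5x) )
Chain rule: d/dx[tan(u)] = sec²(u)·u' where u = 5x
u' = 5

Answer: 5·sec²(5x)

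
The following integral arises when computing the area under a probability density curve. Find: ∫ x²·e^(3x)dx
Integration by parts twice:
First: u = x², dv = e^(3x) dx => x²e^(3x)/3 - (2/3)∫ xe^(3x) dx
Second (∫ xe^(3x) dx): xe^(3x)/3 - e^(3x)/9
Combining: e^(3x)(x²/3-2x/9+2/27)+C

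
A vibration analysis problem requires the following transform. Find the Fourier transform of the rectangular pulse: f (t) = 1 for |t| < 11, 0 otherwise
F(omega)=integral from -11 to 11 of e^(-j * omega * t) dt
=2 * sin(11 * omega)/omega=22 * sinc(11 * omega/pi)

Answer: 2 * sin(11 * omega)/omega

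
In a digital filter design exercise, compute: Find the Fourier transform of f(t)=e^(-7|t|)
Using the standard pair: F{e^(-a|t|)}=2a/(a^2 + omega^2)
With a=7: F(omega)=14/(49 + omega^2)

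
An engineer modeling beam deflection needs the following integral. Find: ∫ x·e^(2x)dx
Integration by parts: u=x, dv=e^(2x) dx
du=dx, v=e^(2x)/2
=x·e^(2x)/2 - ∫ e^(2x)/2 dx
=x·e^(2x)/2 - e^(2x)/4 + C

Answer: e^(2x)(x/2 - 1/4) + C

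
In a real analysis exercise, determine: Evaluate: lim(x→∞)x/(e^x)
Apply L'Hôpital 1 times (∞/∞ each time):
Eventually get 1!/(e^x) → 0

Answer: 0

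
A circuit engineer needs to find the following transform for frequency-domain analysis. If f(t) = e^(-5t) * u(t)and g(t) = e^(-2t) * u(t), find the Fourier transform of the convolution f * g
By the convolution theorem: F{f*g}=F(omega)*G(omega)
F(omega)=1/(5+j*omega), G(omega)=1/(2+j*omega)
F{f*g}=1/((5+j*omega)(2+j*omega))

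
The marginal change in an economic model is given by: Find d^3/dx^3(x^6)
Apply power rule 3 times:
d^1: 6x^5
d^2: 30x^4
d^3: 120x^3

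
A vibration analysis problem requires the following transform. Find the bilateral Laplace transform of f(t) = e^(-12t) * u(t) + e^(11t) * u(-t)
For e^(-12t)*u(t): L = 1/(s+12), Re(s) > -12
For e^(11t)*u(-t): L = -1/(s-11), Re(s) < 11
Combined: F(s) = 1/(s+12)-1/(s-11), -12 < Re(s) < 11

Answer: 1/(s+12)-1/(s-11), ROC: -12 < Re(s) < 11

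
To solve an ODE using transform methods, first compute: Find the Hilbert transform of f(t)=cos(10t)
The Hilbert transform shifts each frequency component by -pi/2.
H{cos(wt)}=sin(wt)
With w=10: H{cos(10t)}=sin(10t)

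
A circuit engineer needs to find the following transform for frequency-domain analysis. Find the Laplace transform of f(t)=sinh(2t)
L{sinh(at)} = a/(s²-a²)
L{sinh(2t)} = 2/(s²-4)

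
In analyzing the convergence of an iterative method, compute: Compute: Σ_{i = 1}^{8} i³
Using formula: Σ i^3=[n(n+1)/2]²=[8·9/2]²=1296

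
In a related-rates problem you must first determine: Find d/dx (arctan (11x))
d/dx[arctan(u)] = u'/(1+u²), u = 11x, u' = 11

Answer: 11/(1+121x²)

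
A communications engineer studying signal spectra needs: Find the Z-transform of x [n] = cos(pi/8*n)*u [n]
Z{cos(w0 * n) * u[n]}=z(z - cos(w0))/(z^2-2z * cos(w0)+1)
With w0=pi/8: X(z)=z(z - cos(pi/8))/(z^2-2z * cos(pi/8)+1)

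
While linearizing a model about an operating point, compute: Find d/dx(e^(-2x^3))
Chain rule: d/dx[e^u] = e^u · u' where u = -2x^3
u' = -6x^2

Answer: -6x^2·e^(-2x^3)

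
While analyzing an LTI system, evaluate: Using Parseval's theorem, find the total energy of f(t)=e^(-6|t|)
Parseval's theorem: E = integral |f(t)|^2 dt = (1/2pi) integral |F(omega)|^2 domega
E = integral_{-inf}^{inf} e^(-12|t|) dt = 2 * integral_0^inf e^(-12t) dt = 2/(2 * 6) = 1/6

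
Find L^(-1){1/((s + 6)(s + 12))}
Partial fractions: 1/((s+6)(s+12))=A/(s+6)+B/(s+12)
Cover-up: A=1/(s+12)|_{s=-6}=1/6; B=1/(s+6)|_{s=-12}=-1/6
L^(-1)=(1/6)e^(-6t) - (1/6)e^(-12t)

Answer: (1/6)(e^(-6t) - e^(-12t))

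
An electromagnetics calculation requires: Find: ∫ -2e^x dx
Since d/dx[e^x]=+e^x, we get -2e^x+C

Answer: -2e^x+C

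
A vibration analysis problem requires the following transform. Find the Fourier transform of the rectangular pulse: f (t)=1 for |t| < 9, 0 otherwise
F(omega) = integral from -9 to 9 of e^(-j * omega * t) dt
= 2 * sin(9 * omega)/omega = 18 * sinc(9 * omega/pi)

Answer: 2 * sin(9 * omega)/omega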